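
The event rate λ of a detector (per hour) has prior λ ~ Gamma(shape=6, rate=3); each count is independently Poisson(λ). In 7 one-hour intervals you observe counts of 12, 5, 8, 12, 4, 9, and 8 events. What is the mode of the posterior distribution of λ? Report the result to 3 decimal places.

λ̂_MAP = 6.300

Σxᵢ = 12+5+8+12+4+9+8 = 58, with n = 7.
Posterior ∝ λ^5e^(−3λ) · λ^58e^(−7λ) = λ^63e^(−10λ), i.e. Gamma(shape=64, rate=10).
The mode of a Gamma(a, b) with a ≥ 1 (shape–rate) is (a−1)/b = 63/10 ≈ 6.300.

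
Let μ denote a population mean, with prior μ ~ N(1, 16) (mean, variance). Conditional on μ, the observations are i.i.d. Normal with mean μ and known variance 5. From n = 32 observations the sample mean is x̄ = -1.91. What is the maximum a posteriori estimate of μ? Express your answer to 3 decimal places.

n = 32, x̄ = -1.91.
For a Normal prior and Normal likelihood with known variance, the posterior is Normal; its mode equals its mean, the precision-weighted average.
Prior precision 1/σ₀² = 1/16 = 0.0625; data precision n/σ² = 32/5 = 6.4.
μ̂ = (0.0625·1 + 6.4·(-1.91)) / (0.0625 + 6.4) = (-12.1615)/6.4625 = -24323/12925 ≈ -1.882.

μ̂_MAP = -1.882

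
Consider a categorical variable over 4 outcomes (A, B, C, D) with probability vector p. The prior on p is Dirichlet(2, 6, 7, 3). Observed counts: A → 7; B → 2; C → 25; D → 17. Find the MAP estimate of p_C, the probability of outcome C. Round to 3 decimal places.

MAP estimate of p_C = 0.477

The posterior is Dirichlet(αᵢ + nᵢ) = Dirichlet(9, 8, 32, 20).
For a Dirichlet(a₁,…,a_K) with all aᵢ > 1, the mode has j-th component (aⱼ − 1)/(Σaᵢ − K).
Here Σaᵢ = 69 and K = 4, so p_C = (32 − 1)/(69 − 4) = 31/65 ≈ 0.477.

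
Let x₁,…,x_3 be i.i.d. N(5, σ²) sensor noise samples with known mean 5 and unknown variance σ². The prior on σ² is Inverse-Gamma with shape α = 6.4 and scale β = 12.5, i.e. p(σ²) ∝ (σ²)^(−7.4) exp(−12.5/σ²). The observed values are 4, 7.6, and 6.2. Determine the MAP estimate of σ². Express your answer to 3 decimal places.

σ̂²_MAP = 1.921

Sum of squared deviations about the known mean: SS = (4−5)² + (7.6−5)² + (6.2−5)² = 9.2.
The Normal likelihood contributes (σ²)^(−n/2) exp(−SS/(2σ²)), so the posterior is Inverse-Gamma(α + n/2, β + SS/2) = Inverse-Gamma(7.9, 17.1).
The mode of Inverse-Gamma(a, b) is b/(a+1) = 17.1/8.9 ≈ 1.921.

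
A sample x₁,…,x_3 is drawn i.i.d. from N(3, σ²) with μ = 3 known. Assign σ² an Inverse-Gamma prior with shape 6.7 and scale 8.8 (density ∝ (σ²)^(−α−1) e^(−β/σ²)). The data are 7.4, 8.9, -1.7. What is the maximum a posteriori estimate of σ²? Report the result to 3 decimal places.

Sum of squared deviations about the known mean: SS = (7.4−3)² + (8.9−3)² + (-1.7−3)² = 76.26.
The Normal likelihood contributes (σ²)^(−n/2) exp(−SS/(2σ²)), so the posterior is Inverse-Gamma(α + n/2, β + SS/2) = Inverse-Gamma(8.2, 46.93).
The mode of Inverse-Gamma(a, b) is b/(a+1) = 46.93/9.2 ≈ 5.101.

σ̂²_MAP = 5.101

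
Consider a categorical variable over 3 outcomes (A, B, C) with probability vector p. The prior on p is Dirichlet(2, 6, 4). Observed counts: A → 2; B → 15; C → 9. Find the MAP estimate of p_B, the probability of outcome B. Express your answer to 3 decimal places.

The posterior is Dirichlet(αᵢ + nᵢ) = Dirichlet(4, 21, 13).
For a Dirichlet(a₁,…,a_K) with all aᵢ > 1, the mode has j-th component (aⱼ − 1)/(Σaᵢ − K).
Here Σaᵢ = 38 and K = 3, so p_B = (21 − 1)/(38 − 3) = 20/35 ≈ 0.571.

MAP estimate of p_B = 0.571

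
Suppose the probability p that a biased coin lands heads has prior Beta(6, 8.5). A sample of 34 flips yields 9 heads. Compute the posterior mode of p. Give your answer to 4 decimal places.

p̂_MAP = 0.3011

Prior: Beta(6, 8.5).
Data: 9 successes in 34 trials. The binomial likelihood contributes p^9(1−p)^25, so the posterior is Beta(6+9, 8.5+25) = Beta(15, 33.5).
For Beta(a, b) with a, b > 1 the mode is (a−1)/(a+b−2) = 14/46.5 ≈ 0.3011.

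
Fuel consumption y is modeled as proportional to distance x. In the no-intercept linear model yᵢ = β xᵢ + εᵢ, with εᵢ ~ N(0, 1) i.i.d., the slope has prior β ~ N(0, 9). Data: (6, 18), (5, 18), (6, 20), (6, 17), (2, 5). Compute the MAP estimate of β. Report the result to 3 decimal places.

log p(β | y) = −Σ(yᵢ − βxᵢ)²/(2·1) − β²/(2·9) + const.
Setting the derivative to zero: Σxᵢ(yᵢ − βxᵢ)/1 − β/9 = 0, so β = Σxᵢyᵢ / (Σxᵢ² + σ²/τ²).
Σxᵢyᵢ = 6·18 + 5·18 + 6·20 + 6·17 + 2·5 = 430; Σxᵢ² = 137; σ²/τ² = 1/9.
β̂_MAP = 430 / (137 + 1/9) = 430/(1234/9) = 1935/617 ≈ 3.136.

β̂_MAP = 3.136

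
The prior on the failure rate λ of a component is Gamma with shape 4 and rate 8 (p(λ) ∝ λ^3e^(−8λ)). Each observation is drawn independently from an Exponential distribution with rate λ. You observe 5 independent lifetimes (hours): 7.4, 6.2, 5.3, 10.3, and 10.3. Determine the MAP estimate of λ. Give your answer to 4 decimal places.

The Exponential(rate=λ) likelihood is ∝ λ^n e^(−λΣtᵢ). Here n = 5 and Σtᵢ = 7.4 + 6.2 + 5.3 + 10.3 + 10.3 = 39.5.
Posterior ∝ λ^3e^(−8λ) · λ^5e^(−39.5λ) = λ^8e^(−47.5λ), i.e. Gamma(9, 47.5).
Mode = (a−1)/b = 8/47.5 ≈ 0.1684.

λ̂_MAP = 0.1684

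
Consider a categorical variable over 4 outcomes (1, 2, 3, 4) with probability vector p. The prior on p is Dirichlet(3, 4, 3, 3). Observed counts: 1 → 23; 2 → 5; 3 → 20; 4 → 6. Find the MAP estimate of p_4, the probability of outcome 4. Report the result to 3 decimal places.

MAP estimate: 0.127

The posterior is Dirichlet(αᵢ + nᵢ) = Dirichlet(26, 9, 23, 9).
For a Dirichlet(a₁,…,a_K) with all aᵢ > 1, the mode has j-th component (aⱼ − 1)/(Σaᵢ − K).
Here Σaᵢ = 67 and K = 4, so p_4 = (9 − 1)/(67 − 4) = 8/63 ≈ 0.127.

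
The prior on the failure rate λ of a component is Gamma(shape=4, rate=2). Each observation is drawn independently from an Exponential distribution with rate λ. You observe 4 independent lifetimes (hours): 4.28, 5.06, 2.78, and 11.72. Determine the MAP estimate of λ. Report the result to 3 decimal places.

The Exponential(rate=λ) likelihood is ∝ λ^n e^(−λΣtᵢ). Here n = 4 and Σtᵢ = 4.28 + 5.06 + 2.78 + 11.72 = 23.84.
Posterior ∝ λ^3e^(−2λ) · λ^4e^(−23.84λ) = λ^7e^(−25.84λ), i.e. Gamma(8, 25.84).
Mode = (a−1)/b = 7/25.84 ≈ 0.271.

λ̂_MAP = 0.271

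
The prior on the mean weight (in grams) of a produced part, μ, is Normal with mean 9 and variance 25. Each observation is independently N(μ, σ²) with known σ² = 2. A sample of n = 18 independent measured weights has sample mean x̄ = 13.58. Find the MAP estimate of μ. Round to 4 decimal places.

μ̂_MAP = 13.5597

n = 18, x̄ = 13.58.
For a Normal prior and Normal likelihood with known variance, the posterior is Normal; its mode equals its mean, the precision-weighted average.
Prior precision 1/σ₀² = 1/25 = 0.04; data precision n/σ² = 18/2 = 9.
μ̂ = (0.04·9 + 9·13.58) / (0.04 + 9) = 122.58/9.04 = 6129/452 ≈ 13.5597.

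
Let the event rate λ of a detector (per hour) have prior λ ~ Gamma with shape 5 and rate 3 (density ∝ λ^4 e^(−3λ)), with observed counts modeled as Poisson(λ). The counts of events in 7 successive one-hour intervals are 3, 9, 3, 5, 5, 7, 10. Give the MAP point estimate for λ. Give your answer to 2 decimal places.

Σxᵢ = 3+9+3+5+5+7+10 = 42, with n = 7.
Posterior ∝ λ^4e^(−3λ) · λ^42e^(−7λ) = λ^46e^(−10λ), i.e. Gamma(shape=47, rate=10).
The mode of a Gamma(a, b) with a ≥ 1 (shape–rate) is (a−1)/b = 46/10 ≈ 4.60.

λ̂_MAP = 4.60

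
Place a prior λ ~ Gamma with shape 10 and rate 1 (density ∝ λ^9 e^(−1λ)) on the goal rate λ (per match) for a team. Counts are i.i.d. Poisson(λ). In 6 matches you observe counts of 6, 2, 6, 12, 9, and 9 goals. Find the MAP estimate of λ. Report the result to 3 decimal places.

λ̂_MAP = 7.571

Σxᵢ = 6+2+6+12+9+9 = 44, with n = 6.
Posterior ∝ λ^9e^(−1λ) · λ^44e^(−6λ) = λ^53e^(−7λ), i.e. Gamma(shape=54, rate=7).
The mode of a Gamma(a, b) with a ≥ 1 (shape–rate) is (a−1)/b = 53/7 ≈ 7.571.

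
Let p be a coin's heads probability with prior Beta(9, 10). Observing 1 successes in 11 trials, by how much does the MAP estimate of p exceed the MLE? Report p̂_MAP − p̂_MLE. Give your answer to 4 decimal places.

Posterior is Beta(10, 20); MAP = (10−1)/(30−2) = 9/28 ≈ 0.32143.
MLE ignores the prior: p̂_MLE = k/n = 1/11 ≈ 0.09091.
Difference = 9/28 − 1/11 = 71/308 ≈ 0.2305.

MAP − MLE = 0.2305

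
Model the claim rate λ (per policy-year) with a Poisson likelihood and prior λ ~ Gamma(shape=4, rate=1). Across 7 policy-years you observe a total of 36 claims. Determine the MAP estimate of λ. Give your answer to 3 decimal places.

Σxᵢ = 36, n = 7.
Posterior ∝ λ^3e^(−1λ) · λ^36e^(−7λ) = λ^39e^(−8λ), i.e. Gamma(shape=40, rate=8).
The mode of a Gamma(a, b) with a ≥ 1 (shape–rate) is (a−1)/b = 39/8 ≈ 4.875.

λ̂_MAP = 4.875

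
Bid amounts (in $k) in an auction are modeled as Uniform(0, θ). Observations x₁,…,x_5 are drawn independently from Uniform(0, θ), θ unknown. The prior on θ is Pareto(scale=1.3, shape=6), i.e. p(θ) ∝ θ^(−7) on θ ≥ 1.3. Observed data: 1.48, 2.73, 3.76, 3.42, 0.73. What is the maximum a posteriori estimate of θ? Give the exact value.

The Uniform(0, θ) likelihood is θ^(−n) for θ ≥ max(xᵢ), zero otherwise. Here max(xᵢ) = 3.76.
Posterior ∝ θ^(−7) · θ^(−5) = θ^(−12) on θ ≥ max(1.3, 3.76) = 3.76.
This density is strictly decreasing in θ, so the posterior mode lies at the lower boundary of the support.

θ̂_MAP = 3.76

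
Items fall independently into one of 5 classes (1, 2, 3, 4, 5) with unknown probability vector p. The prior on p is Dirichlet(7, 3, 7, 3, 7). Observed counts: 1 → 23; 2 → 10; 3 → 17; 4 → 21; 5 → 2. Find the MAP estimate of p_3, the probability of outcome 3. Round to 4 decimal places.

The posterior is Dirichlet(αᵢ + nᵢ) = Dirichlet(30, 13, 24, 24, 9).
For a Dirichlet(a₁,…,a_K) with all aᵢ > 1, the mode has j-th component (aⱼ − 1)/(Σaᵢ − K).
Here Σaᵢ = 100 and K = 5, so p_3 = (24 − 1)/(100 − 5) = 23/95 ≈ 0.2421.

MAP estimate: 0.2421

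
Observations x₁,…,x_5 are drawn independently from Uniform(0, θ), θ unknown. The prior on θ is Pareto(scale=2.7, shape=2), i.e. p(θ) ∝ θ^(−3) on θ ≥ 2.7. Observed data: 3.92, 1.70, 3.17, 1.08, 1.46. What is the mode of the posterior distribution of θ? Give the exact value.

The Uniform(0, θ) likelihood is θ^(−n) for θ ≥ max(xᵢ), zero otherwise. Here max(xᵢ) = 3.92.
Posterior ∝ θ^(−3) · θ^(−5) = θ^(−8) on θ ≥ max(2.7, 3.92) = 3.92.
This density is strictly decreasing in θ, so the posterior mode lies at the lower boundary of the support.

θ̂_MAP = 3.92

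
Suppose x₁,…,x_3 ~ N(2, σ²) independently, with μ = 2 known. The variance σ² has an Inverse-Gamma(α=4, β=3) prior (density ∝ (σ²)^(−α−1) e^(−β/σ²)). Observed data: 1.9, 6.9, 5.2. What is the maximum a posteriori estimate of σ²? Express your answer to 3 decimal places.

Sum of squared deviations about the known mean: SS = (1.9−2)² + (6.9−2)² + (5.2−2)² = 34.26.
The Normal likelihood contributes (σ²)^(−n/2) exp(−SS/(2σ²)), so the posterior is Inverse-Gamma(α + n/2, β + SS/2) = Inverse-Gamma(5.5, 20.13).
The mode of Inverse-Gamma(a, b) is b/(a+1) = 20.13/6.5 ≈ 3.097.

σ̂²_MAP = 3.097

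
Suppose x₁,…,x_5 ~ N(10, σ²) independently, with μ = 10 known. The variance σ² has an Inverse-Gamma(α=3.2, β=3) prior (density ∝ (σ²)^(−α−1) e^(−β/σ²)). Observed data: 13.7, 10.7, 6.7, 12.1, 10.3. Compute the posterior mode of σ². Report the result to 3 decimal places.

σ̂²_MAP = 2.654

Sum of squared deviations about the known mean: SS = (13.7−10)² + (10.7−10)² + (6.7−10)² + (12.1−10)² + (10.3−10)² = 29.57.
The Normal likelihood contributes (σ²)^(−n/2) exp(−SS/(2σ²)), so the posterior is Inverse-Gamma(α + n/2, β + SS/2) = Inverse-Gamma(5.7, 17.785).
The mode of Inverse-Gamma(a, b) is b/(a+1) = 17.785/6.7 ≈ 2.654.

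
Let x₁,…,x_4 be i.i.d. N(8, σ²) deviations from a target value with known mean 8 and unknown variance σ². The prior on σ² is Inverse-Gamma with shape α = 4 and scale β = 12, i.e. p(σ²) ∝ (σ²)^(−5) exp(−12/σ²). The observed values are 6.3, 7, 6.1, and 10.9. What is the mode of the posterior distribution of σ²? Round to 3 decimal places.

σ̂²_MAP = 2.851

Sum of squared deviations about the known mean: SS = (6.3−8)² + (7−8)² + (6.1−8)² + (10.9−8)² = 15.91.
The Normal likelihood contributes (σ²)^(−n/2) exp(−SS/(2σ²)), so the posterior is Inverse-Gamma(α + n/2, β + SS/2) = Inverse-Gamma(6, 19.955).
The mode of Inverse-Gamma(a, b) is b/(a+1) = 19.955/7 ≈ 2.851.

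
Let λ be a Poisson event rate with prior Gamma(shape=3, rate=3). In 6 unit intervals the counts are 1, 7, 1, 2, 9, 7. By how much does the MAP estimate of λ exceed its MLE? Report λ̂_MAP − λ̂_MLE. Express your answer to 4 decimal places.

MAP − MLE = -1.2778

Σxᵢ = 27. Posterior is Gamma(30, 9); MAP = (30−1)/9 = 29/9 ≈ 3.22222.
MLE = x̄ = 27/6 ≈ 4.50000.
Difference = 29/9 − 27/6 = -23/18 ≈ -1.2778.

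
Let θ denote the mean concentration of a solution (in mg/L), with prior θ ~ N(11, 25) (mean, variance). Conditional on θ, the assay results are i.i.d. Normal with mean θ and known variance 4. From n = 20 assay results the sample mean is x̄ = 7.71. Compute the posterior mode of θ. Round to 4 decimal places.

n = 20, x̄ = 7.71.
For a Normal prior and Normal likelihood with known variance, the posterior is Normal; its mode equals its mean, the precision-weighted average.
Prior precision 1/σ₀² = 1/25 = 0.04; data precision n/σ² = 20/4 = 5.
θ̂ = (0.04·11 + 5·7.71) / (0.04 + 5) = 38.99/5.04 = 557/72 ≈ 7.7361.

θ̂_MAP = 7.7361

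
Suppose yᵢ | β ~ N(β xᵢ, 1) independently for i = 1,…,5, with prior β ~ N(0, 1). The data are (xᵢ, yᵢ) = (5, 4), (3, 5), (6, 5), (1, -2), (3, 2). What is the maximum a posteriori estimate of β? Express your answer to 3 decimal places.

log p(β | y) = −Σ(yᵢ − βxᵢ)²/(2·1) − β²/(2·1) + const.
Setting the derivative to zero: Σxᵢ(yᵢ − βxᵢ)/1 − β/1 = 0, so β = Σxᵢyᵢ / (Σxᵢ² + σ²/τ²).
Σxᵢyᵢ = 5·4 + 3·5 + 6·5 + 1·(-2) + 3·2 = 69; Σxᵢ² = 80; σ²/τ² = 1.
β̂_MAP = 69 / (80 + 1) = 69/81 ≈ 0.852.

β̂_MAP = 0.852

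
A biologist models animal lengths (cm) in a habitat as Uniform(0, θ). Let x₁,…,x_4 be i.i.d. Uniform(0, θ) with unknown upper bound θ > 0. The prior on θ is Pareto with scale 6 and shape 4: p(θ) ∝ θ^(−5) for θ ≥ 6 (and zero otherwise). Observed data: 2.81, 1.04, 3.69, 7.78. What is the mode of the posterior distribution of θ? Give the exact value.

θ̂_MAP = 7.78

The Uniform(0, θ) likelihood is θ^(−n) for θ ≥ max(xᵢ), zero otherwise. Here max(xᵢ) = 7.78.
Posterior ∝ θ^(−5) · θ^(−4) = θ^(−9) on θ ≥ max(6, 7.78) = 7.78.
This density is strictly decreasing in θ, so the posterior mode lies at the lower boundary of the support.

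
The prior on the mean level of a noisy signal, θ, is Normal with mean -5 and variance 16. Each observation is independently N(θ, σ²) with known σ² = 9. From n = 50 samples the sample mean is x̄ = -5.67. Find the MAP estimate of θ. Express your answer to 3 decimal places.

θ̂_MAP = -5.663

n = 50, x̄ = -5.67.
For a Normal prior and Normal likelihood with known variance, the posterior is Normal; its mode equals its mean, the precision-weighted average.
Prior precision 1/σ₀² = 1/16 = 0.0625; data precision n/σ² = 50/9.
θ̂ = (0.0625·(-5) + (50/9)·(-5.67)) / (0.0625 + 50/9) = (-31.8125)/(809/144) = -4581/809 ≈ -5.663.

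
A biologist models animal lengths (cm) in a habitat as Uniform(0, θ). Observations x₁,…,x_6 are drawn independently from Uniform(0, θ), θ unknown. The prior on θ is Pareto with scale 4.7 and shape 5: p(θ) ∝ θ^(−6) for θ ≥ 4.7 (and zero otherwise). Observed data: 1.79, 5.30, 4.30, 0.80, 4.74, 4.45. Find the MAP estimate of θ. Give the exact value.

The Uniform(0, θ) likelihood is θ^(−n) for θ ≥ max(xᵢ), zero otherwise. Here max(xᵢ) = 5.30.
Posterior ∝ θ^(−6) · θ^(−6) = θ^(−12) on θ ≥ max(4.7, 5.30) = 5.30.
This density is strictly decreasing in θ, so the posterior mode lies at the lower boundary of the support.

θ̂_MAP = 5.30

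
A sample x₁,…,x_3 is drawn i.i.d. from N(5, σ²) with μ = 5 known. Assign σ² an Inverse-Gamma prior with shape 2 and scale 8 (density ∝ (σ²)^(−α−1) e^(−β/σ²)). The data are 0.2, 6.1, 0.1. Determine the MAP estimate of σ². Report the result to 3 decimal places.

Sum of squared deviations about the known mean: SS = (0.2−5)² + (6.1−5)² + (0.1−5)² = 48.26.
The Normal likelihood contributes (σ²)^(−n/2) exp(−SS/(2σ²)), so the posterior is Inverse-Gamma(α + n/2, β + SS/2) = Inverse-Gamma(3.5, 32.13).
The mode of Inverse-Gamma(a, b) is b/(a+1) = 32.13/4.5 ≈ 7.140.

σ̂²_MAP = 7.140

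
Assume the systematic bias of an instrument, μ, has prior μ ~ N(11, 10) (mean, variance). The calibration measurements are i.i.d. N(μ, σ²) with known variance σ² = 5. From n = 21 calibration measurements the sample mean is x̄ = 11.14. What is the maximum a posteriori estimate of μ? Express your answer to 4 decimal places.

μ̂_MAP = 11.1367

n = 21, x̄ = 11.14.
For a Normal prior and Normal likelihood with known variance, the posterior is Normal; its mode equals its mean, the precision-weighted average.
Prior precision 1/σ₀² = 1/10 = 0.1; data precision n/σ² = 21/5 = 4.2.
μ̂ = (0.1·11 + 4.2·11.14) / (0.1 + 4.2) = 47.888/4.3 = 11972/1075 ≈ 11.1367.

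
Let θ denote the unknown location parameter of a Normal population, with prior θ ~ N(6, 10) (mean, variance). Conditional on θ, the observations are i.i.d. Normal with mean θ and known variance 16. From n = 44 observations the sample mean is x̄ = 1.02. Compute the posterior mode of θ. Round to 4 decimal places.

n = 44, x̄ = 1.02.
For a Normal prior and Normal likelihood with known variance, the posterior is Normal; its mode equals its mean, the precision-weighted average.
Prior precision 1/σ₀² = 1/10 = 0.1; data precision n/σ² = 44/16 = 2.75.
θ̂ = (0.1·6 + 2.75·1.02) / (0.1 + 2.75) = 3.405/2.85 = 227/190 ≈ 1.1947.

θ̂_MAP = 1.1947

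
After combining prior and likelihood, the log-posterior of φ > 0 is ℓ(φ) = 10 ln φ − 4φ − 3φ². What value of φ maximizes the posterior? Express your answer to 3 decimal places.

φ̂_MAP = 1.000

ℓ'(φ) = 10/φ − 4 − 6φ. Setting this to zero and multiplying by φ: 6φ² + 4φ − 10 = 0.
φ = (−4 + √(4² + 4·6·10)) / (2·6) = (−4 + √256) / 12 = (−4 + 16)/12 = 1.
ℓ''(φ) = −10/φ² − 6 < 0, confirming a maximum.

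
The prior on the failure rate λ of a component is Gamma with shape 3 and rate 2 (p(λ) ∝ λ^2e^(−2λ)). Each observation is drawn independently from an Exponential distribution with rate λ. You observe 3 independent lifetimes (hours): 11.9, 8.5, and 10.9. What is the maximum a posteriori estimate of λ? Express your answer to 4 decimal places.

λ̂_MAP = 0.1502

The Exponential(rate=λ) likelihood is ∝ λ^n e^(−λΣtᵢ). Here n = 3 and Σtᵢ = 11.9 + 8.5 + 10.9 = 31.3.
Posterior ∝ λ^2e^(−2λ) · λ^3e^(−31.3λ) = λ^5e^(−33.3λ), i.e. Gamma(6, 33.3).
Mode = (a−1)/b = 5/33.3 ≈ 0.1502.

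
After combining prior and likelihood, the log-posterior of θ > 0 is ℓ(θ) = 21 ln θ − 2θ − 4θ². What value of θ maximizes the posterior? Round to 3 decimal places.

θ̂_MAP = 1.500

ℓ'(θ) = 21/θ − 2 − 8θ. Setting this to zero and multiplying by θ: 8θ² + 2θ − 21 = 0.
θ = (−2 + √(2² + 4·8·21)) / (2·8) = (−2 + √676) / 16 = (−2 + 26)/16 = 3/2.
ℓ''(θ) = −21/θ² − 8 < 0, confirming a maximum.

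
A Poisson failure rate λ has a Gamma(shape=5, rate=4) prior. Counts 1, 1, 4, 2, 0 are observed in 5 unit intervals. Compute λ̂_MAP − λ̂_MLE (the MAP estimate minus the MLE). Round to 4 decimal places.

MAP − MLE = -0.2667

Σxᵢ = 8. Posterior is Gamma(13, 9); MAP = (13−1)/9 = 12/9 ≈ 1.33333.
MLE = x̄ = 8/5 ≈ 1.60000.
Difference = 12/9 − 8/5 = -4/15 ≈ -0.2667.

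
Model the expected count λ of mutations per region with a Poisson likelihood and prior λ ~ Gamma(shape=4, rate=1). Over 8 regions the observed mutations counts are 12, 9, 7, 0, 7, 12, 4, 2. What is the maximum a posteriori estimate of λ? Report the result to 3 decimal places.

Σxᵢ = 12+9+7+0+7+12+4+2 = 53, with n = 8.
Posterior ∝ λ^3e^(−1λ) · λ^53e^(−8λ) = λ^56e^(−9λ), i.e. Gamma(shape=57, rate=9).
The mode of a Gamma(a, b) with a ≥ 1 (shape–rate) is (a−1)/b = 56/9 ≈ 6.222.

λ̂_MAP = 6.222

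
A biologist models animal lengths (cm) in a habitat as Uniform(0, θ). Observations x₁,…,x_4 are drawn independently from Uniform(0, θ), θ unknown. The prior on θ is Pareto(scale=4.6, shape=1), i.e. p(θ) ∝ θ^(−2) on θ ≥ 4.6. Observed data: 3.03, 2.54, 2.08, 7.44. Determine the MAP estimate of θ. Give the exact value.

The Uniform(0, θ) likelihood is θ^(−n) for θ ≥ max(xᵢ), zero otherwise. Here max(xᵢ) = 7.44.
Posterior ∝ θ^(−2) · θ^(−4) = θ^(−6) on θ ≥ max(4.6, 7.44) = 7.44.
This density is strictly decreasing in θ, so the posterior mode lies at the lower boundary of the support.

θ̂_MAP = 7.44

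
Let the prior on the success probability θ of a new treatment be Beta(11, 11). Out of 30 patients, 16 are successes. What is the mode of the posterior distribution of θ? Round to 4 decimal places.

Prior: Beta(11, 11).
Data: 16 successes in 30 trials. The binomial likelihood contributes θ^16(1−θ)^14, so the posterior is Beta(11+16, 11+14) = Beta(27, 25).
For Beta(a, b) with a, b > 1 the mode is (a−1)/(a+b−2) = 26/50 ≈ 0.5200.

θ̂_MAP = 0.5200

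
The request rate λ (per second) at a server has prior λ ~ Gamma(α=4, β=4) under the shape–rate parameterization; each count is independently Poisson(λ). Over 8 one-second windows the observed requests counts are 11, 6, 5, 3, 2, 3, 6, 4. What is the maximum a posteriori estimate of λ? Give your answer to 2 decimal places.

Σxᵢ = 11+6+5+3+2+3+6+4 = 40, with n = 8.
Posterior ∝ λ^3e^(−4λ) · λ^40e^(−8λ) = λ^43e^(−12λ), i.e. Gamma(shape=44, rate=12).
The mode of a Gamma(a, b) with a ≥ 1 (shape–rate) is (a−1)/b = 43/12 ≈ 3.58.

λ̂_MAP = 3.58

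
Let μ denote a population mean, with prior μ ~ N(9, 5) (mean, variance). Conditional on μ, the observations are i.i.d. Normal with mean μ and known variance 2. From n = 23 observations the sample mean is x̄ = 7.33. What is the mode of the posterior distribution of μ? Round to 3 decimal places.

μ̂_MAP = 7.359

n = 23, x̄ = 7.33.
For a Normal prior and Normal likelihood with known variance, the posterior is Normal; its mode equals its mean, the precision-weighted average.
Prior precision 1/σ₀² = 1/5 = 0.2; data precision n/σ² = 23/2 = 11.5.
μ̂ = (0.2·9 + 11.5·7.33) / (0.2 + 11.5) = 86.095/11.7 = 17219/2340 ≈ 7.359.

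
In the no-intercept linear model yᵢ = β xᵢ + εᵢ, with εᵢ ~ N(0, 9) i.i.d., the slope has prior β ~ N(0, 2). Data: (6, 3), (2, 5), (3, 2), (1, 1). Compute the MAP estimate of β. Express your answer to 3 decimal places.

β̂_MAP = 0.642

log p(β | y) = −Σ(yᵢ − βxᵢ)²/(2·9) − β²/(2·2) + const.
Setting the derivative to zero: Σxᵢ(yᵢ − βxᵢ)/9 − β/2 = 0, so β = Σxᵢyᵢ / (Σxᵢ² + σ²/τ²).
Σxᵢyᵢ = 6·3 + 2·5 + 3·2 + 1·1 = 35; Σxᵢ² = 50; σ²/τ² = 4.5.
β̂_MAP = 35 / (50 + 4.5) = 35/54.5 ≈ 0.642.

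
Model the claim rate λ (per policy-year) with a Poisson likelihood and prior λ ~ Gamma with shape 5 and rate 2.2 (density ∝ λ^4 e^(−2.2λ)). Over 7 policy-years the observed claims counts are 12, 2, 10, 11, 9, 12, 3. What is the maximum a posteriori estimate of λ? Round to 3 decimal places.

λ̂_MAP = 6.848

Σxᵢ = 12+2+10+11+9+12+3 = 59, with n = 7.
Posterior ∝ λ^4e^(−2.2λ) · λ^59e^(−7λ) = λ^63e^(−9.2λ), i.e. Gamma(shape=64, rate=9.2).
The mode of a Gamma(a, b) with a ≥ 1 (shape–rate) is (a−1)/b = 63/9.2 ≈ 6.848.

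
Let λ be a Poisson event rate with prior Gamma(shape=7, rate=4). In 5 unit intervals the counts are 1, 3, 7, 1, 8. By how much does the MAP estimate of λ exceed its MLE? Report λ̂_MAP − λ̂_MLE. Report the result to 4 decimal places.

Σxᵢ = 20. Posterior is Gamma(27, 9); MAP = (27−1)/9 = 26/9 ≈ 2.88889.
MLE = x̄ = 20/5 ≈ 4.00000.
Difference = 26/9 − 20/5 = -10/9 ≈ -1.1111.

MAP − MLE = -1.1111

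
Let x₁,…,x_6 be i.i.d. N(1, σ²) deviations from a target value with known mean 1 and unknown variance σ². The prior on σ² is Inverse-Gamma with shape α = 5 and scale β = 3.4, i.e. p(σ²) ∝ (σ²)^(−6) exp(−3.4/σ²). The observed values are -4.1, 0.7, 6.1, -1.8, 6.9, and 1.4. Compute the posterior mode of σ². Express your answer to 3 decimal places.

σ̂²_MAP = 5.651

Sum of squared deviations about the known mean: SS = (-4.1−1)² + (0.7−1)² + (6.1−1)² + (-1.8−1)² + (6.9−1)² + (1.4−1)² = 94.92.
The Normal likelihood contributes (σ²)^(−n/2) exp(−SS/(2σ²)), so the posterior is Inverse-Gamma(α + n/2, β + SS/2) = Inverse-Gamma(8, 50.86).
The mode of Inverse-Gamma(a, b) is b/(a+1) = 50.86/9 ≈ 5.651.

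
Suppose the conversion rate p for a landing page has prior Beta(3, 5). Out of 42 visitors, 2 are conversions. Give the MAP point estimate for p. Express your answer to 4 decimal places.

p̂_MAP = 0.0833

Prior: Beta(3, 5).
Data: 2 successes in 42 trials. The binomial likelihood contributes p^2(1−p)^40, so the posterior is Beta(3+2, 5+40) = Beta(5, 45).
For Beta(a, b) with a, b > 1 the mode is (a−1)/(a+b−2) = 4/48 ≈ 0.0833.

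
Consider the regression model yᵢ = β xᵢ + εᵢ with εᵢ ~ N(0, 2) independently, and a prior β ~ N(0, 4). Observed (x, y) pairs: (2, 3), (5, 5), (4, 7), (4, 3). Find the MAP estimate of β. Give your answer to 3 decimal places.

log p(β | y) = −Σ(yᵢ − βxᵢ)²/(2·2) − β²/(2·4) + const.
Setting the derivative to zero: Σxᵢ(yᵢ − βxᵢ)/2 − β/4 = 0, so β = Σxᵢyᵢ / (Σxᵢ² + σ²/τ²).
Σxᵢyᵢ = 2·3 + 5·5 + 4·7 + 4·3 = 71; Σxᵢ² = 61; σ²/τ² = 0.5.
β̂_MAP = 71 / (61 + 0.5) = 71/61.5 ≈ 1.154.

β̂_MAP = 1.154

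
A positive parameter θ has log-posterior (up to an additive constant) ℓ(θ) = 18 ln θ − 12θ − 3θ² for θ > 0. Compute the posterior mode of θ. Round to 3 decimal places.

θ̂_MAP = 1.000

ℓ'(θ) = 18/θ − 12 − 6θ. Setting this to zero and multiplying by θ: 6θ² + 12θ − 18 = 0.
θ = (−12 + √(12² + 4·6·18)) / (2·6) = (−12 + √576) / 12 = (−12 + 24)/12 = 1.
ℓ''(θ) = −18/θ² − 6 < 0, confirming a maximum.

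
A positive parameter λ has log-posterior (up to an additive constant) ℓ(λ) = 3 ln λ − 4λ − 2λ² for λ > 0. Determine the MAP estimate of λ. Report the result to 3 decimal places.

ℓ'(λ) = 3/λ − 4 − 4λ. Setting this to zero and multiplying by λ: 4λ² + 4λ − 3 = 0.
λ = (−4 + √(4² + 4·4·3)) / (2·4) = (−4 + √64) / 8 = (−4 + 8)/8 = 1/2.
ℓ''(λ) = −3/λ² − 4 < 0, confirming a maximum.

λ̂_MAP = 0.500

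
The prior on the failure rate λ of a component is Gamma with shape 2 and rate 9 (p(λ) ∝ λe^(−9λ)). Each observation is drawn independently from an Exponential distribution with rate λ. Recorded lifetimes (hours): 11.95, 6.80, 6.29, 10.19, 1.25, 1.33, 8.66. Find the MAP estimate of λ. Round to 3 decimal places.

λ̂_MAP = 0.144

The Exponential(rate=λ) likelihood is ∝ λ^n e^(−λΣtᵢ). Here n = 7 and Σtᵢ = 11.95 + 6.80 + 6.29 + 10.19 + 1.25 + 1.33 + 8.66 = 46.47.
Posterior ∝ λe^(−9λ) · λ^7e^(−46.47λ) = λ^8e^(−55.47λ), i.e. Gamma(9, 55.47).
Mode = (a−1)/b = 8/55.47 ≈ 0.144.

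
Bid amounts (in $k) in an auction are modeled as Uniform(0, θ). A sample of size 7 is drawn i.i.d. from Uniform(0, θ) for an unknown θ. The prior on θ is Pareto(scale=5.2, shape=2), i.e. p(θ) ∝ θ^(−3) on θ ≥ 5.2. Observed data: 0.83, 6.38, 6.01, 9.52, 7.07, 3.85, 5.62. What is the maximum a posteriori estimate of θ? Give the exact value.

The Uniform(0, θ) likelihood is θ^(−n) for θ ≥ max(xᵢ), zero otherwise. Here max(xᵢ) = 9.52.
Posterior ∝ θ^(−3) · θ^(−7) = θ^(−10) on θ ≥ max(5.2, 9.52) = 9.52.
This density is strictly decreasing in θ, so the posterior mode lies at the lower boundary of the support.

θ̂_MAP = 9.52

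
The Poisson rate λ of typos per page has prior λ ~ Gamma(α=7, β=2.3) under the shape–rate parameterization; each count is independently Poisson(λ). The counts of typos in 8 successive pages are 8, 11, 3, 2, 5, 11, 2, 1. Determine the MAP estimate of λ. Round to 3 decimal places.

λ̂_MAP = 4.757

Σxᵢ = 8+11+3+2+5+11+2+1 = 43, with n = 8.
Posterior ∝ λ^6e^(−2.3λ) · λ^43e^(−8λ) = λ^49e^(−10.3λ), i.e. Gamma(shape=50, rate=10.3).
The mode of a Gamma(a, b) with a ≥ 1 (shape–rate) is (a−1)/b = 49/10.3 ≈ 4.757.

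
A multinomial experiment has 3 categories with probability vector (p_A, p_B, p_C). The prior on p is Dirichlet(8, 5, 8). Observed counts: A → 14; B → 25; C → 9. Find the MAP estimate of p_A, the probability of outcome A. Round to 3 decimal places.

MAP estimate of p_A = 0.318

The posterior is Dirichlet(αᵢ + nᵢ) = Dirichlet(22, 30, 17).
For a Dirichlet(a₁,…,a_K) with all aᵢ > 1, the mode has j-th component (aⱼ − 1)/(Σaᵢ − K).
Here Σaᵢ = 69 and K = 3, so p_A = (22 − 1)/(69 − 3) = 21/66 ≈ 0.318.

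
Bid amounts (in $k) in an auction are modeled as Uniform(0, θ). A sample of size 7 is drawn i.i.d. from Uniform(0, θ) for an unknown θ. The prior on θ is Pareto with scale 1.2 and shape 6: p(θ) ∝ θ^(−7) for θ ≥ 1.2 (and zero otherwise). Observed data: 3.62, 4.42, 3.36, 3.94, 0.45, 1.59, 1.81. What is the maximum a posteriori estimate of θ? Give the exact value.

θ̂_MAP = 4.42

The Uniform(0, θ) likelihood is θ^(−n) for θ ≥ max(xᵢ), zero otherwise. Here max(xᵢ) = 4.42.
Posterior ∝ θ^(−7) · θ^(−7) = θ^(−14) on θ ≥ max(1.2, 4.42) = 4.42.
This density is strictly decreasing in θ, so the posterior mode lies at the lower boundary of the support.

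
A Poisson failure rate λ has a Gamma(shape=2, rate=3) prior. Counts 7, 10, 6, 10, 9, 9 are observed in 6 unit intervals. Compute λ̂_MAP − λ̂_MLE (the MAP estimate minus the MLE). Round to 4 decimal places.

MAP − MLE = -2.7222

Σxᵢ = 51. Posterior is Gamma(53, 9); MAP = (53−1)/9 = 52/9 ≈ 5.77778.
MLE = x̄ = 51/6 ≈ 8.50000.
Difference = 52/9 − 51/6 = -49/18 ≈ -2.7222.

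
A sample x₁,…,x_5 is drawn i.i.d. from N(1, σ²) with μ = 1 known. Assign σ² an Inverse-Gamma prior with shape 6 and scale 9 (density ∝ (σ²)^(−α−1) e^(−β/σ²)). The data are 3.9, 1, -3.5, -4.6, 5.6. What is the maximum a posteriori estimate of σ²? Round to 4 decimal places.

Sum of squared deviations about the known mean: SS = (3.9−1)² + (1−1)² + (-3.5−1)² + (-4.6−1)² + (5.6−1)² = 81.18.
The Normal likelihood contributes (σ²)^(−n/2) exp(−SS/(2σ²)), so the posterior is Inverse-Gamma(α + n/2, β + SS/2) = Inverse-Gamma(8.5, 49.59).
The mode of Inverse-Gamma(a, b) is b/(a+1) = 49.59/9.5 ≈ 5.2200.

σ̂²_MAP = 5.2200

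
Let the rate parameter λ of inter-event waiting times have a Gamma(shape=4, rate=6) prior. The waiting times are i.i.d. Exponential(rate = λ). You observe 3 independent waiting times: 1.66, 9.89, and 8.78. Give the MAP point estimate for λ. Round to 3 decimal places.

λ̂_MAP = 0.228

The Exponential(rate=λ) likelihood is ∝ λ^n e^(−λΣtᵢ). Here n = 3 and Σtᵢ = 1.66 + 9.89 + 8.78 = 20.33.
Posterior ∝ λ^3e^(−6λ) · λ^3e^(−20.33λ) = λ^6e^(−26.33λ), i.e. Gamma(7, 26.33).
Mode = (a−1)/b = 6/26.33 ≈ 0.228.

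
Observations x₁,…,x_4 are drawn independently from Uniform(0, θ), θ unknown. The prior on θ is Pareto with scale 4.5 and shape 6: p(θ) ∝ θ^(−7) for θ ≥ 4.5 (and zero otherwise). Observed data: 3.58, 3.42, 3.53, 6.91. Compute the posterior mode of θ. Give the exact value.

θ̂_MAP = 6.91

The Uniform(0, θ) likelihood is θ^(−n) for θ ≥ max(xᵢ), zero otherwise. Here max(xᵢ) = 6.91.
Posterior ∝ θ^(−7) · θ^(−4) = θ^(−11) on θ ≥ max(4.5, 6.91) = 6.91.
This density is strictly decreasing in θ, so the posterior mode lies at the lower boundary of the support.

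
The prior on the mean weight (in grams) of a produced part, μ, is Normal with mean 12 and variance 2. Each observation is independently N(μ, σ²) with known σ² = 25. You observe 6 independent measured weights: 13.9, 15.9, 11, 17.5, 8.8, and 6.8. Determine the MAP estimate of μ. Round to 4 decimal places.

n = 6; x̄ = (13.9 + 15.9 + 11 + 17.5 + 8.8 + 6.8)/6 = 73.9/6 = 739/60 ≈ 12.3167.
For a Normal prior and Normal likelihood with known variance, the posterior is Normal; its mode equals its mean, the precision-weighted average.
Prior precision 1/σ₀² = 1/2 = 0.5; data precision n/σ² = 6/25 = 0.24.
μ̂ = (0.5·12 + 0.24·(739/60)) / (0.5 + 0.24) = 8.956/0.74 = 2239/185 ≈ 12.1027.

μ̂_MAP = 12.1027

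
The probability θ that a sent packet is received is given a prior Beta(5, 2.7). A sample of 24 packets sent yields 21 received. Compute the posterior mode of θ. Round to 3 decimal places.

θ̂_MAP = 0.842

Prior: Beta(5, 2.7).
Data: 21 successes in 24 trials. The binomial likelihood contributes θ^21(1−θ)^3, so the posterior is Beta(5+21, 2.7+3) = Beta(26, 5.7).
For Beta(a, b) with a, b > 1 the mode is (a−1)/(a+b−2) = 25/29.7 ≈ 0.842.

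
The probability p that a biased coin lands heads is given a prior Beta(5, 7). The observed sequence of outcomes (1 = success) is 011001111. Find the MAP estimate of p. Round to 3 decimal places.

Prior: Beta(5, 7).
Data: 6 successes in 9 trials (from the sequence). The binomial likelihood contributes p^6(1−p)^3, so the posterior is Beta(5+6, 7+3) = Beta(11, 10).
For Beta(a, b) with a, b > 1 the mode is (a−1)/(a+b−2) = 10/19 ≈ 0.526.

p̂_MAP = 0.526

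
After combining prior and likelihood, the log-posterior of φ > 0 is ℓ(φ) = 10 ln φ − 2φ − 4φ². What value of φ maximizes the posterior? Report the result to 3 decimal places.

φ̂_MAP = 1.000

ℓ'(φ) = 10/φ − 2 − 8φ. Setting this to zero and multiplying by φ: 8φ² + 2φ − 10 = 0.
φ = (−2 + √(2² + 4·8·10)) / (2·8) = (−2 + √324) / 16 = (−2 + 18)/16 = 1.
ℓ''(φ) = −10/φ² − 8 < 0, confirming a maximum.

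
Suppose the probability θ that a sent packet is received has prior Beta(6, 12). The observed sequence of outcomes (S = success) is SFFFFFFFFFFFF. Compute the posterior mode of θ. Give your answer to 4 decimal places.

Prior: Beta(6, 12).
Data: 1 success in 13 trials (from the sequence). The binomial likelihood contributes θ(1−θ)^12, so the posterior is Beta(6+1, 12+12) = Beta(7, 24).
For Beta(a, b) with a, b > 1 the mode is (a−1)/(a+b−2) = 6/29 ≈ 0.2069.

θ̂_MAP = 0.2069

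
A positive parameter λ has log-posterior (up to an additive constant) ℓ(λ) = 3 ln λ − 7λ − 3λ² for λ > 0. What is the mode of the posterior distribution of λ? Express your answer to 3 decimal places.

ℓ'(λ) = 3/λ − 7 − 6λ. Setting this to zero and multiplying by λ: 6λ² + 7λ − 3 = 0.
λ = (−7 + √(7² + 4·6·3)) / (2·6) = (−7 + √121) / 12 = (−7 + 11)/12 = 1/3.
ℓ''(λ) = −3/λ² − 6 < 0, confirming a maximum.

λ̂_MAP = 0.333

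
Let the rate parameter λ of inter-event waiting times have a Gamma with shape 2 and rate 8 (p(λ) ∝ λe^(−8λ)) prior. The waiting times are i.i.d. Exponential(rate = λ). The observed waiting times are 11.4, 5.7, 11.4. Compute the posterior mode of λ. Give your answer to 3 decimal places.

The Exponential(rate=λ) likelihood is ∝ λ^n e^(−λΣtᵢ). Here n = 3 and Σtᵢ = 11.4 + 5.7 + 11.4 = 28.5.
Posterior ∝ λe^(−8λ) · λ^3e^(−28.5λ) = λ^4e^(−36.5λ), i.e. Gamma(5, 36.5).
Mode = (a−1)/b = 4/36.5 ≈ 0.110.

λ̂_MAP = 0.110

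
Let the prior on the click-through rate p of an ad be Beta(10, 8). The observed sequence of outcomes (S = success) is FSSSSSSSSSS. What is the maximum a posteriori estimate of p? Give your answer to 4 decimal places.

p̂_MAP = 0.7037

Prior: Beta(10, 8).
Data: 10 successes in 11 trials (from the sequence). The binomial likelihood contributes p^10(1−p)^1, so the posterior is Beta(10+10, 8+1) = Beta(20, 9).
For Beta(a, b) with a, b > 1 the mode is (a−1)/(a+b−2) = 19/27 ≈ 0.7037.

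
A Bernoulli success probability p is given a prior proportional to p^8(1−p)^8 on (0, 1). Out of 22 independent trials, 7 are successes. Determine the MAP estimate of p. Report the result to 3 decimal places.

The prior density ∝ p^8(1−p)^8 is the kernel of Beta(9, 9).
Data: 7 successes in 22 trials. The binomial likelihood contributes p^7(1−p)^15, so the posterior is Beta(9+7, 9+15) = Beta(16, 24).
For Beta(a, b) with a, b > 1 the mode is (a−1)/(a+b−2) = 15/38 ≈ 0.395.

p̂_MAP = 0.395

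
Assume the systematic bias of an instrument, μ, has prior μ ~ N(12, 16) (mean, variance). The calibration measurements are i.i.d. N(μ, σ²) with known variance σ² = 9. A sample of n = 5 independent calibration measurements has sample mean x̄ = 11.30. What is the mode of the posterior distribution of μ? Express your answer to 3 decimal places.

n = 5, x̄ = 11.30.
For a Normal prior and Normal likelihood with known variance, the posterior is Normal; its mode equals its mean, the precision-weighted average.
Prior precision 1/σ₀² = 1/16 = 0.0625; data precision n/σ² = 5/9.
μ̂ = (0.0625·12 + (5/9)·11.3) / (0.0625 + 5/9) = (253/36)/(89/144) = 1012/89 ≈ 11.371.

μ̂_MAP = 11.371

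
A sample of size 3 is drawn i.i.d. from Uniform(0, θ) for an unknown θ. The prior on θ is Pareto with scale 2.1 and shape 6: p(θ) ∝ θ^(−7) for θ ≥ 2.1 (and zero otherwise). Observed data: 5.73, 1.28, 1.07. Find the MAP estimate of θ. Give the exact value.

The Uniform(0, θ) likelihood is θ^(−n) for θ ≥ max(xᵢ), zero otherwise. Here max(xᵢ) = 5.73.
Posterior ∝ θ^(−7) · θ^(−3) = θ^(−10) on θ ≥ max(2.1, 5.73) = 5.73.
This density is strictly decreasing in θ, so the posterior mode lies at the lower boundary of the support.

θ̂_MAP = 5.73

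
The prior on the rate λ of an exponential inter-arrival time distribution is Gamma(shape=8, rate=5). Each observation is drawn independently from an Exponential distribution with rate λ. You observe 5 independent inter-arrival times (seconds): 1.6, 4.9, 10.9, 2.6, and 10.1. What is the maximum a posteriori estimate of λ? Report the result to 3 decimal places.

λ̂_MAP = 0.342

The Exponential(rate=λ) likelihood is ∝ λ^n e^(−λΣtᵢ). Here n = 5 and Σtᵢ = 1.6 + 4.9 + 10.9 + 2.6 + 10.1 = 30.1.
Posterior ∝ λ^7e^(−5λ) · λ^5e^(−30.1λ) = λ^12e^(−35.1λ), i.e. Gamma(13, 35.1).
Mode = (a−1)/b = 12/35.1 ≈ 0.342.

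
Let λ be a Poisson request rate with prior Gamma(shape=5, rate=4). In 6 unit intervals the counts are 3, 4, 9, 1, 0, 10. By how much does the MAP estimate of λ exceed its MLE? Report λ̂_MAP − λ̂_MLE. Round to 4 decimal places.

Σxᵢ = 27. Posterior is Gamma(32, 10); MAP = (32−1)/10 = 31/10 ≈ 3.10000.
MLE = x̄ = 27/6 ≈ 4.50000.
Difference = 31/10 − 27/6 = -7/5 ≈ -1.4000.

MAP − MLE = -1.4000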